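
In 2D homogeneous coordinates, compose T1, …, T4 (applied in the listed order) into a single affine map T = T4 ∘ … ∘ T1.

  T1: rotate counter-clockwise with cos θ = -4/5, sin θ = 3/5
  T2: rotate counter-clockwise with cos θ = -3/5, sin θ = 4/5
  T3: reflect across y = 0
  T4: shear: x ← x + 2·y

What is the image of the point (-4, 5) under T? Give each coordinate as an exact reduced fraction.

T1 rotate counter-clockwise with cos θ = -4/5, sin θ = 3/5: (-4, 5) → (1/5, -32/5)
T2 rotate counter-clockwise with cos θ = -3/5, sin θ = 4/5: (1/5, -32/5) → (5, 4)
T3 reflect across y = 0: (5, 4) → (5, -4)
T4 shear: x ← x + 2·y: (5, -4) → (-3, -4)

T(p) = (-3, -4)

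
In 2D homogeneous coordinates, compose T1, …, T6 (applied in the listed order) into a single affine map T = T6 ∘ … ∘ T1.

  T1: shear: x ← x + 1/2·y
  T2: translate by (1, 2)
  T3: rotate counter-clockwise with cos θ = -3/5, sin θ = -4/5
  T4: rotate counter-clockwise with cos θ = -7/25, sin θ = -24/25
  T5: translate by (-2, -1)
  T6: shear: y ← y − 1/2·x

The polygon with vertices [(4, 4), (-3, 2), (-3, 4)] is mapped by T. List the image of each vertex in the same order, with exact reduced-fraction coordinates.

image vertices: (-11, 13/2), (-23/5, -19/10), (-34/5, -6/5)

T1 shear: x ← x + 1/2·y: (4, 4) → (6, 4); (-3, 2) → (-2, 2); (-3, 4) → (-1, 4)
T2 translate by (1, 2): (6, 4) → (7, 6); (-2, 2) → (-1, 4); (-1, 4) → (0, 6)
T3 rotate counter-clockwise with cos θ = -3/5, sin θ = -4/5: (7, 6) → (3/5, -46/5); (-1, 4) → (19/5, -8/5); (0, 6) → (24/5, -18/5)
T4 rotate counter-clockwise with cos θ = -7/25, sin θ = -24/25: (3/5, -46/5) → (-9, 2); (19/5, -8/5) → (-13/5, -16/5); (24/5, -18/5) → (-24/5, -18/5)
T5 translate by (-2, -1): (-9, 2) → (-11, 1); (-13/5, -16/5) → (-23/5, -21/5); (-24/5, -18/5) → (-34/5, -23/5)
T6 shear: y ← y − 1/2·x: (-11, 1) → (-11, 13/2); (-23/5, -21/5) → (-23/5, -19/10); (-34/5, -23/5) → (-34/5, -6/5)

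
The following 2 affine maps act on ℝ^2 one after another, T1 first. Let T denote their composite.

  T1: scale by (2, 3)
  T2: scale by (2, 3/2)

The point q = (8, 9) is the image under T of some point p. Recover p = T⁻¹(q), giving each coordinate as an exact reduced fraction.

T1 = [2 0 0; 0 3 0; 0 0 1]
T2·T1 = [4 0 0; 0 9/2 0; 0 0 1]
det M = 18; M⁻¹ = [1/4 0 0; 0 2/9 0; 0 0 1]
M⁻¹ · (8, 9)ᵀ = (2, 2)ᵀ

p = (2, 2)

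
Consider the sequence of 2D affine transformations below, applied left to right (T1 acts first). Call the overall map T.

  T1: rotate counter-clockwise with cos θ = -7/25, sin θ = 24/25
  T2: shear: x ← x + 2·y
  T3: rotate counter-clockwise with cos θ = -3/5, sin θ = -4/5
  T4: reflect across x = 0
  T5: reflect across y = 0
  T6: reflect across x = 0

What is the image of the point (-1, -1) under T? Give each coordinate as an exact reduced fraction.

T1 rotate counter-clockwise with cos θ = -7/25, sin θ = 24/25: (-1, -1) → (31/25, -17/25)
T2 shear: x ← x + 2·y: (31/25, -17/25) → (-3/25, -17/25)
T3 rotate counter-clockwise with cos θ = -3/5, sin θ = -4/5: (-3/25, -17/25) → (-59/125, 63/125)
T4 reflect across x = 0: (-59/125, 63/125) → (59/125, 63/125)
T5 reflect across y = 0: (59/125, 63/125) → (59/125, -63/125)
T6 reflect across x = 0: (59/125, -63/125) → (-59/125, -63/125)

T(p) = (-59/125, -63/125)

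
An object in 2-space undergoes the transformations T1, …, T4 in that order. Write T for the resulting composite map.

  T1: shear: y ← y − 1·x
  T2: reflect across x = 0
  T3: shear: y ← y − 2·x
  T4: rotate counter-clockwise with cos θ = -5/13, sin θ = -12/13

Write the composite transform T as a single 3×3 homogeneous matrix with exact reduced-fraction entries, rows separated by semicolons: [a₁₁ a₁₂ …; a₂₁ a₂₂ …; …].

T = [17/13 12/13 0; 7/13 -5/13 0; 0 0 1]

T1 = [1 0 0; -1 1 0; 0 0 1]
T2·T1 = [-1 0 0; -1 1 0; 0 0 1]
T3·…·T1 = [-1 0 0; 1 1 0; 0 0 1]
T4·…·T1 = [17/13 12/13 0; 7/13 -5/13 0; 0 0 1]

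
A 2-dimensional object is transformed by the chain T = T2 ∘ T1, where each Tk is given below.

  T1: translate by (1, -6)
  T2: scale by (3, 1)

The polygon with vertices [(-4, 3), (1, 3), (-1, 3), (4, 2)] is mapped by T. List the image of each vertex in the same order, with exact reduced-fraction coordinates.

T1 translate by (1, -6): (-4, 3) → (-3, -3); (1, 3) → (2, -3); (-1, 3) → (0, -3); (4, 2) → (5, -4)
T2 scale by (3, 1): (-3, -3) → (-9, -3); (2, -3) → (6, -3); (0, -3) → (0, -3); (5, -4) → (15, -4)

image vertices: (-9, -3), (6, -3), (0, -3), (15, -4)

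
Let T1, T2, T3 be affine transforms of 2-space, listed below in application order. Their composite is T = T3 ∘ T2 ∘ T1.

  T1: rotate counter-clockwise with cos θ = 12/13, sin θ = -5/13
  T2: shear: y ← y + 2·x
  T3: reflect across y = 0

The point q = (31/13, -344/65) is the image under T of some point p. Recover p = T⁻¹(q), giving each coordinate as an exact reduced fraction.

p = (2, 7/5)

T1 = [12/13 5/13 0; -5/13 12/13 0; 0 0 1]
T2·T1 = [12/13 5/13 0; 19/13 22/13 0; 0 0 1]
T3·…·T1 = [12/13 5/13 0; -19/13 -22/13 0; 0 0 1]
det M = -1; M⁻¹ = [22/13 5/13 0; -19/13 -12/13 0; 0 0 1]
M⁻¹ · (31/13, -344/65)ᵀ = (2, 7/5)ᵀ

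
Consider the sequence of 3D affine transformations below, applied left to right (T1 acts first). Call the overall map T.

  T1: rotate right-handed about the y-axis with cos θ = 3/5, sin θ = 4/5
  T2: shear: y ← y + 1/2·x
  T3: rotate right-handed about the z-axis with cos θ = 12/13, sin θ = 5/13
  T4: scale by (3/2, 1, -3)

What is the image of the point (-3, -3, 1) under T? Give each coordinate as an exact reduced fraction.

T(p) = (33/52, -47/13, -9)

T1 rotate right-handed about the y-axis with cos θ = 3/5, sin θ = 4/5: (-3, -3, 1) → (-1, -3, 3)
T2 shear: y ← y + 1/2·x: (-1, -3, 3) → (-1, -7/2, 3)
T3 rotate right-handed about the z-axis with cos θ = 12/13, sin θ = 5/13: (-1, -7/2, 3) → (11/26, -47/13, 3)
T4 scale by (3/2, 1, -3): (11/26, -47/13, 3) → (33/52, -47/13, -9)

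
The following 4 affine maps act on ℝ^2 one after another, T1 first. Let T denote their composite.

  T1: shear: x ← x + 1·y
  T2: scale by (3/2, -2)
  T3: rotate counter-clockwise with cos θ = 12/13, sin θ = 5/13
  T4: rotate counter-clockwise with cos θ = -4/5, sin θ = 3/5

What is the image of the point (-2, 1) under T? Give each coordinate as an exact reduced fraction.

T1 shear: x ← x + 1·y: (-2, 1) → (-1, 1)
T2 scale by (3/2, -2): (-1, 1) → (-3/2, -2)
T3 rotate counter-clockwise with cos θ = 12/13, sin θ = 5/13: (-3/2, -2) → (-8/13, -63/26)
T4 rotate counter-clockwise with cos θ = -4/5, sin θ = 3/5: (-8/13, -63/26) → (253/130, 102/65)

T(p) = (253/130, 102/65)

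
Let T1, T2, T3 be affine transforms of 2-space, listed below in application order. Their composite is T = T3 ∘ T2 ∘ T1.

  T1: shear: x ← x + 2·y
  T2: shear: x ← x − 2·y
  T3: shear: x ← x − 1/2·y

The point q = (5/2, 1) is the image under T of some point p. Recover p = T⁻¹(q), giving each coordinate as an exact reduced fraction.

T1 = [1 2 0; 0 1 0; 0 0 1]
T2·T1 = [1 0 0; 0 1 0; 0 0 1]
T3·…·T1 = [1 -1/2 0; 0 1 0; 0 0 1]
det M = 1; M⁻¹ = [1 1/2 0; 0 1 0; 0 0 1]
M⁻¹ · (5/2, 1)ᵀ = (3, 1)ᵀ

p = (3, 1)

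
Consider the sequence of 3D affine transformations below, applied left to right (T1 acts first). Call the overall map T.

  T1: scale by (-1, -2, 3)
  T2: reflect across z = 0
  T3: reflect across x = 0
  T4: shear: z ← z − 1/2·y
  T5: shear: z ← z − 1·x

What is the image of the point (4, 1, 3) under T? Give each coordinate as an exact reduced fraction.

T(p) = (4, -2, -12)

T1 scale by (-1, -2, 3): (4, 1, 3) → (-4, -2, 9)
T2 reflect across z = 0: (-4, -2, 9) → (-4, -2, -9)
T3 reflect across x = 0: (-4, -2, -9) → (4, -2, -9)
T4 shear: z ← z − 1/2·y: (4, -2, -9) → (4, -2, -8)
T5 shear: z ← z − 1·x: (4, -2, -8) → (4, -2, -12)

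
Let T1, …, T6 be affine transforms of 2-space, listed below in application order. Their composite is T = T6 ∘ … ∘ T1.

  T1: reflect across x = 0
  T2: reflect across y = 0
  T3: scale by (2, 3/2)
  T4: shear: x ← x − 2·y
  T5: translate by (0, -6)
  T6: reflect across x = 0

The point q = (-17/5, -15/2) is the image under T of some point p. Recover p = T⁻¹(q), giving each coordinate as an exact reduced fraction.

p = (-1/5, 1)

T1 = [-1 0 0; 0 1 0; 0 0 1]
T2·T1 = [-1 0 0; 0 -1 0; 0 0 1]
T3·…·T1 = [-2 0 0; 0 -3/2 0; 0 0 1]
T4·…·T1 = [-2 3 0; 0 -3/2 0; 0 0 1]
T5·…·T1 = [-2 3 0; 0 -3/2 -6; 0 0 1]
T6·…·T1 = [2 -3 0; 0 -3/2 -6; 0 0 1]
det M = -3; M⁻¹ = [1/2 -1 -6; 0 -2/3 -4; 0 0 1]
M⁻¹ · (-17/5, -15/2)ᵀ = (-1/5, 1)ᵀ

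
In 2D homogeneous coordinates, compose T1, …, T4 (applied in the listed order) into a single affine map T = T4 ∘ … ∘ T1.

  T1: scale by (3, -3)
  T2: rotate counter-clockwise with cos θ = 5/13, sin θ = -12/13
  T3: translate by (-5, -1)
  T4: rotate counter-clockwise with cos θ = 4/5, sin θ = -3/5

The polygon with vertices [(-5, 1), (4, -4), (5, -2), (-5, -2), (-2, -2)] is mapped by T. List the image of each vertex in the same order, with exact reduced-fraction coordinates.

T1 scale by (3, -3): (-5, 1) → (-15, -3); (4, -4) → (12, 12); (5, -2) → (15, 6); (-5, -2) → (-15, 6); (-2, -2) → (-6, 6)
T2 rotate counter-clockwise with cos θ = 5/13, sin θ = -12/13: (-15, -3) → (-111/13, 165/13); (12, 12) → (204/13, -84/13); (15, 6) → (147/13, -150/13); (-15, 6) → (-3/13, 210/13); (-6, 6) → (42/13, 102/13)
T3 translate by (-5, -1): (-111/13, 165/13) → (-176/13, 152/13); (204/13, -84/13) → (139/13, -97/13); (147/13, -150/13) → (82/13, -163/13); (-3/13, 210/13) → (-68/13, 197/13); (42/13, 102/13) → (-23/13, 89/13)
T4 rotate counter-clockwise with cos θ = 4/5, sin θ = -3/5: (-176/13, 152/13) → (-248/65, 1136/65); (139/13, -97/13) → (53/13, -161/13); (82/13, -163/13) → (-161/65, -898/65); (-68/13, 197/13) → (319/65, 992/65); (-23/13, 89/13) → (35/13, 85/13)

image vertices: (-248/65, 1136/65), (53/13, -161/13), (-161/65, -898/65), (319/65, 992/65), (35/13, 85/13)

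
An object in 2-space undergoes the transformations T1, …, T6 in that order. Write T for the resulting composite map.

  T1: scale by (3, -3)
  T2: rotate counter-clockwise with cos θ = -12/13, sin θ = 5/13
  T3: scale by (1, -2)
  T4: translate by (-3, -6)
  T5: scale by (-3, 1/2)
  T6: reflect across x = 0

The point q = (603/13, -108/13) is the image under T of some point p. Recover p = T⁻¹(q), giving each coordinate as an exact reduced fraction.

T1 = [3 0 0; 0 -3 0; 0 0 1]
T2·T1 = [-36/13 15/13 0; 15/13 36/13 0; 0 0 1]
T3·…·T1 = [-36/13 15/13 0; -30/13 -72/13 0; 0 0 1]
T4·…·T1 = [-36/13 15/13 -3; -30/13 -72/13 -6; 0 0 1]
T5·…·T1 = [108/13 -45/13 9; -15/13 -36/13 -3; 0 0 1]
T6·…·T1 = [-108/13 45/13 -9; -15/13 -36/13 -3; 0 0 1]
det M = 27; M⁻¹ = [-4/39 -5/39 -17/13; 5/117 -4/13 -7/13; 0 0 1]
M⁻¹ · (603/13, -108/13)ᵀ = (-5, 4)ᵀ

p = (-5, 4)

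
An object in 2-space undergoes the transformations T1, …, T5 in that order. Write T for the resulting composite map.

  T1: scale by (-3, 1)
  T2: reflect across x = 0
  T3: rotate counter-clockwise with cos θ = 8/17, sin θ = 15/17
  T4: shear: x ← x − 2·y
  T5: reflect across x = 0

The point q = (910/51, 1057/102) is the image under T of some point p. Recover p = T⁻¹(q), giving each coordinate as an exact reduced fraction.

p = (7/2, 7/3)

T1 = [-3 0 0; 0 1 0; 0 0 1]
T2·T1 = [3 0 0; 0 1 0; 0 0 1]
T3·…·T1 = [24/17 -15/17 0; 45/17 8/17 0; 0 0 1]
T4·…·T1 = [-66/17 -31/17 0; 45/17 8/17 0; 0 0 1]
T5·…·T1 = [66/17 31/17 0; 45/17 8/17 0; 0 0 1]
det M = -3; M⁻¹ = [-8/51 31/51 0; 15/17 -22/17 0; 0 0 1]
M⁻¹ · (910/51, 1057/102)ᵀ = (7/2, 7/3)ᵀ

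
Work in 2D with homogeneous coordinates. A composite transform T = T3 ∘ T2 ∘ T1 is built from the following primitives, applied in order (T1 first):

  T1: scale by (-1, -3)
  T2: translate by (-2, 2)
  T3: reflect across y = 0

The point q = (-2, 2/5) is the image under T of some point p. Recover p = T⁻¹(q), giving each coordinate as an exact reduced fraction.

T1 = [-1 0 0; 0 -3 0; 0 0 1]
T2·T1 = [-1 0 -2; 0 -3 2; 0 0 1]
T3·…·T1 = [-1 0 -2; 0 3 -2; 0 0 1]
det M = -3; M⁻¹ = [-1 0 -2; 0 1/3 2/3; 0 0 1]
M⁻¹ · (-2, 2/5)ᵀ = (0, 4/5)ᵀ

p = (0, 4/5)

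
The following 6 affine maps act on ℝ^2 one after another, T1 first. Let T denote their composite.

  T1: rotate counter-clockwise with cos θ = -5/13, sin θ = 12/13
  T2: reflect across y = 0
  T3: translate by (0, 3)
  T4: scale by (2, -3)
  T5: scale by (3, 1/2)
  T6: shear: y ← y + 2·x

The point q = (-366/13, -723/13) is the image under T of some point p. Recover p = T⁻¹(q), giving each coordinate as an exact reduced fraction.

T1 = [-5/13 -12/13 0; 12/13 -5/13 0; 0 0 1]
T2·T1 = [-5/13 -12/13 0; -12/13 5/13 0; 0 0 1]
T3·…·T1 = [-5/13 -12/13 0; -12/13 5/13 3; 0 0 1]
T4·…·T1 = [-10/13 -24/13 0; 36/13 -15/13 -9; 0 0 1]
T5·…·T1 = [-30/13 -72/13 0; 18/13 -15/26 -9/2; 0 0 1]
T6·…·T1 = [-30/13 -72/13 0; -42/13 -303/26 -9/2; 0 0 1]
det M = 9; M⁻¹ = [-101/78 8/13 36/13; 14/39 -10/39 -15/13; 0 0 1]
M⁻¹ · (-366/13, -723/13)ᵀ = (5, 3)ᵀ

p = (5, 3)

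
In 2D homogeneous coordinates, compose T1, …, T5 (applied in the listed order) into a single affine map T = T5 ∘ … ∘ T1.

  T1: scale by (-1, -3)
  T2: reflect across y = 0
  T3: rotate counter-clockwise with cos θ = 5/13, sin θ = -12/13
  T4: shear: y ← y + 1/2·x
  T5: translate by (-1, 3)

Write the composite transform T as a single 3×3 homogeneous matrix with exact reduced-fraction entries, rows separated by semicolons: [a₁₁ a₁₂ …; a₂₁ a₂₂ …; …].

T = [-5/13 36/13 -1; 19/26 33/13 3; 0 0 1]

T1 = [-1 0 0; 0 -3 0; 0 0 1]
T2·T1 = [-1 0 0; 0 3 0; 0 0 1]
T3·…·T1 = [-5/13 36/13 0; 12/13 15/13 0; 0 0 1]
T4·…·T1 = [-5/13 36/13 0; 19/26 33/13 0; 0 0 1]
T5·…·T1 = [-5/13 36/13 -1; 19/26 33/13 3; 0 0 1]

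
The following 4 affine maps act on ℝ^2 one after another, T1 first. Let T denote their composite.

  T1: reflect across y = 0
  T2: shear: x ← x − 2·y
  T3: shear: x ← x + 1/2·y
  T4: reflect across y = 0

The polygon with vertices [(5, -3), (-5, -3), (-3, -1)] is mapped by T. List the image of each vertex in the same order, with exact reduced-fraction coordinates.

image vertices: (1/2, -3), (-19/2, -3), (-9/2, -1)

T1 reflect across y = 0: (5, -3) → (5, 3); (-5, -3) → (-5, 3); (-3, -1) → (-3, 1)
T2 shear: x ← x − 2·y: (5, 3) → (-1, 3); (-5, 3) → (-11, 3); (-3, 1) → (-5, 1)
T3 shear: x ← x + 1/2·y: (-1, 3) → (1/2, 3); (-11, 3) → (-19/2, 3); (-5, 1) → (-9/2, 1)
T4 reflect across y = 0: (1/2, 3) → (1/2, -3); (-19/2, 3) → (-19/2, -3); (-9/2, 1) → (-9/2, -1)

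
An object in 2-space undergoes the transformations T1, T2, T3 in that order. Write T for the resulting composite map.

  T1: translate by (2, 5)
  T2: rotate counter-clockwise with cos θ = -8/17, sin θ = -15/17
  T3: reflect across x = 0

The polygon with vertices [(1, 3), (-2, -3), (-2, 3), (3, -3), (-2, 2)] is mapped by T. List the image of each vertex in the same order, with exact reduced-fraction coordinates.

image vertices: (-96/17, -109/17), (-30/17, -16/17), (-120/17, -64/17), (10/17, -91/17), (-105/17, -56/17)

T1 translate by (2, 5): (1, 3) → (3, 8); (-2, -3) → (0, 2); (-2, 3) → (0, 8); (3, -3) → (5, 2); (-2, 2) → (0, 7)
T2 rotate counter-clockwise with cos θ = -8/17, sin θ = -15/17: (3, 8) → (96/17, -109/17); (0, 2) → (30/17, -16/17); (0, 8) → (120/17, -64/17); (5, 2) → (-10/17, -91/17); (0, 7) → (105/17, -56/17)
T3 reflect across x = 0: (96/17, -109/17) → (-96/17, -109/17); (30/17, -16/17) → (-30/17, -16/17); (120/17, -64/17) → (-120/17, -64/17); (-10/17, -91/17) → (10/17, -91/17); (105/17, -56/17) → (-105/17, -56/17)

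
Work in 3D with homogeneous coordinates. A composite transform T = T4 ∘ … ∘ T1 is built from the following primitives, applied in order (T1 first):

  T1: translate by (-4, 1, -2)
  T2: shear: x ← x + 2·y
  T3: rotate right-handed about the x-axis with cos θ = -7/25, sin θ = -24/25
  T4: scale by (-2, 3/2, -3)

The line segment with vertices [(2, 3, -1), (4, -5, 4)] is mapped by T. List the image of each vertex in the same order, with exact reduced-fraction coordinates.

T1 translate by (-4, 1, -2): (2, 3, -1) → (-2, 4, -3); (4, -5, 4) → (0, -4, 2)
T2 shear: x ← x + 2·y: (-2, 4, -3) → (6, 4, -3); (0, -4, 2) → (-8, -4, 2)
T3 rotate right-handed about the x-axis with cos θ = -7/25, sin θ = -24/25: (6, 4, -3) → (6, -4, -3); (-8, -4, 2) → (-8, 76/25, 82/25)
T4 scale by (-2, 3/2, -3): (6, -4, -3) → (-12, -6, 9); (-8, 76/25, 82/25) → (16, 114/25, -246/25)

image vertices: (-12, -6, 9), (16, 114/25, -246/25)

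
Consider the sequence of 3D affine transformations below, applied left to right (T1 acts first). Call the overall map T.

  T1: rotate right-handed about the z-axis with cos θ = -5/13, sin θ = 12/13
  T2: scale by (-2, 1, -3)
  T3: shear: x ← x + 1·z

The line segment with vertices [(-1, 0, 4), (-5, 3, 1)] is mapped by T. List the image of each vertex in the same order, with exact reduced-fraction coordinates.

image vertices: (-166/13, -12/13, -12), (-17/13, -75/13, -3)

T1 rotate right-handed about the z-axis with cos θ = -5/13, sin θ = 12/13: (-1, 0, 4) → (5/13, -12/13, 4); (-5, 3, 1) → (-11/13, -75/13, 1)
T2 scale by (-2, 1, -3): (5/13, -12/13, 4) → (-10/13, -12/13, -12); (-11/13, -75/13, 1) → (22/13, -75/13, -3)
T3 shear: x ← x + 1·z: (-10/13, -12/13, -12) → (-166/13, -12/13, -12); (22/13, -75/13, -3) → (-17/13, -75/13, -3)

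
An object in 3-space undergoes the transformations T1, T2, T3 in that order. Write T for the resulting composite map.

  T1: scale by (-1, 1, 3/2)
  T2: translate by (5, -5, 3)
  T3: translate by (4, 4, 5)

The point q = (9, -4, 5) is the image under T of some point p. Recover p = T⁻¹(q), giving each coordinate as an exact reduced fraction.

T1 = [-1 0 0 0; 0 1 0 0; 0 0 3/2 0; 0 0 0 1]
T2·T1 = [-1 0 0 5; 0 1 0 -5; 0 0 3/2 3; 0 0 0 1]
T3·…·T1 = [-1 0 0 9; 0 1 0 -1; 0 0 3/2 8; 0 0 0 1]
det M = -3/2; M⁻¹ = [-1 0 0 9; 0 1 0 1; 0 0 2/3 -16/3; 0 0 0 1]
M⁻¹ · (9, -4, 5)ᵀ = (0, -3, -2)ᵀ

p = (0, -3, -2)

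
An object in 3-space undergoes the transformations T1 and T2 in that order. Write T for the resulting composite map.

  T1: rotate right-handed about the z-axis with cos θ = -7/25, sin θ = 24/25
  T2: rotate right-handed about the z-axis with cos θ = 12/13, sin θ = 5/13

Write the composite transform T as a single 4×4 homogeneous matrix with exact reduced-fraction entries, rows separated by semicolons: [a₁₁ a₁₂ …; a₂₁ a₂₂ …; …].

T1 = [-7/25 -24/25 0 0; 24/25 -7/25 0 0; 0 0 1 0; 0 0 0 1]
T2·T1 = [-204/325 -253/325 0 0; 253/325 -204/325 0 0; 0 0 1 0; 0 0 0 1]

T = [-204/325 -253/325 0 0; 253/325 -204/325 0 0; 0 0 1 0; 0 0 0 1]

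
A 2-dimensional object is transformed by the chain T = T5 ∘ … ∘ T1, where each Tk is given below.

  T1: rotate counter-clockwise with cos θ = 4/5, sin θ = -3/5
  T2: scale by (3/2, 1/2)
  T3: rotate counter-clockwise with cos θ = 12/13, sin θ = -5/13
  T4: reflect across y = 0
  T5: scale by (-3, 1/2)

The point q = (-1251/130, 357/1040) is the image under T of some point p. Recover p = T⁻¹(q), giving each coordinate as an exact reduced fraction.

p = (1, 9/4)

T1 = [4/5 3/5 0; -3/5 4/5 0; 0 0 1]
T2·T1 = [6/5 9/10 0; -3/10 2/5 0; 0 0 1]
T3·…·T1 = [129/130 64/65 0; -48/65 3/130 0; 0 0 1]
T4·…·T1 = [129/130 64/65 0; 48/65 -3/130 0; 0 0 1]
T5·…·T1 = [-387/130 -192/65 0; 24/65 -3/260 0; 0 0 1]
det M = 9/8; M⁻¹ = [-2/195 512/195 0; -64/195 -172/65 0; 0 0 1]
M⁻¹ · (-1251/130, 357/1040)ᵀ = (1, 9/4)ᵀ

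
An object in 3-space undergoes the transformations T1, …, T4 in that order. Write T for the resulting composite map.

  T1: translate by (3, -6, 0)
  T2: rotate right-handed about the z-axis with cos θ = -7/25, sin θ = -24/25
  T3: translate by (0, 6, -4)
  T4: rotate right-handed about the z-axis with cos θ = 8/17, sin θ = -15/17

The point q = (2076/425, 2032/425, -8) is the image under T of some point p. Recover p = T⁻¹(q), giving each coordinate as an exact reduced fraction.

p = (-3, 4, -4)

T1 = [1 0 0 3; 0 1 0 -6; 0 0 1 0; 0 0 0 1]
T2·T1 = [-7/25 24/25 0 -33/5; -24/25 -7/25 0 -6/5; 0 0 1 0; 0 0 0 1]
T3·…·T1 = [-7/25 24/25 0 -33/5; -24/25 -7/25 0 24/5; 0 0 1 -4; 0 0 0 1]
T4·…·T1 = [-416/425 87/425 0 96/85; -87/425 -416/425 0 687/85; 0 0 1 -4; 0 0 0 1]
det M = 1; M⁻¹ = [-416/425 -87/425 0 69/25; 87/425 -416/425 0 192/25; 0 0 1 4; 0 0 0 1]
M⁻¹ · (2076/425, 2032/425, -8)ᵀ = (-3, 4, -4)ᵀ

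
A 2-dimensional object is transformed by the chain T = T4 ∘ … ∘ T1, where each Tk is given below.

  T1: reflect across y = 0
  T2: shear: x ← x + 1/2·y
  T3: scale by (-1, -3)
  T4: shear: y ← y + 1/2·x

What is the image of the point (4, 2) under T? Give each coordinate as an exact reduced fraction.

T1 reflect across y = 0: (4, 2) → (4, -2)
T2 shear: x ← x + 1/2·y: (4, -2) → (3, -2)
T3 scale by (-1, -3): (3, -2) → (-3, 6)
T4 shear: y ← y + 1/2·x: (-3, 6) → (-3, 9/2)

T(p) = (-3, 9/2)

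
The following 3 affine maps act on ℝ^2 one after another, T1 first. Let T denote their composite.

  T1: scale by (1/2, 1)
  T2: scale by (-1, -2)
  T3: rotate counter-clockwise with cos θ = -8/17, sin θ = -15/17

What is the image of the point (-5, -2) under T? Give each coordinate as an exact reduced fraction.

T1 scale by (1/2, 1): (-5, -2) → (-5/2, -2)
T2 scale by (-1, -2): (-5/2, -2) → (5/2, 4)
T3 rotate counter-clockwise with cos θ = -8/17, sin θ = -15/17: (5/2, 4) → (40/17, -139/34)

T(p) = (40/17, -139/34)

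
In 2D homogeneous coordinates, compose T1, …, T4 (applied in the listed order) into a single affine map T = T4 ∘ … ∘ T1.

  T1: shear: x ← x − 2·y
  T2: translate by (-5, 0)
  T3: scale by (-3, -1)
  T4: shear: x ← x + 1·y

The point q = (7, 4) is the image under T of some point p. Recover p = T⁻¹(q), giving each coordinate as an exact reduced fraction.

p = (-4, -4)

T1 = [1 -2 0; 0 1 0; 0 0 1]
T2·T1 = [1 -2 -5; 0 1 0; 0 0 1]
T3·…·T1 = [-3 6 15; 0 -1 0; 0 0 1]
T4·…·T1 = [-3 5 15; 0 -1 0; 0 0 1]
det M = 3; M⁻¹ = [-1/3 -5/3 5; 0 -1 0; 0 0 1]
M⁻¹ · (7, 4)ᵀ = (-4, -4)ᵀ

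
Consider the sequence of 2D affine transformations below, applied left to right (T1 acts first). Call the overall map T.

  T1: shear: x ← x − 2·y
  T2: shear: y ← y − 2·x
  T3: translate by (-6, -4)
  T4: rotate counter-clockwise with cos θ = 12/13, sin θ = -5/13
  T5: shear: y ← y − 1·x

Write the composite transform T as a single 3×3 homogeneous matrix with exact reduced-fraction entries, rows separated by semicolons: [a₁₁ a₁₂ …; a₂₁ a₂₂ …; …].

T = [2/13 1/13 -92/13; -31/13 69/13 74/13; 0 0 1]

T1 = [1 -2 0; 0 1 0; 0 0 1]
T2·T1 = [1 -2 0; -2 5 0; 0 0 1]
T3·…·T1 = [1 -2 -6; -2 5 -4; 0 0 1]
T4·…·T1 = [2/13 1/13 -92/13; -29/13 70/13 -18/13; 0 0 1]
T5·…·T1 = [2/13 1/13 -92/13; -31/13 69/13 74/13; 0 0 1]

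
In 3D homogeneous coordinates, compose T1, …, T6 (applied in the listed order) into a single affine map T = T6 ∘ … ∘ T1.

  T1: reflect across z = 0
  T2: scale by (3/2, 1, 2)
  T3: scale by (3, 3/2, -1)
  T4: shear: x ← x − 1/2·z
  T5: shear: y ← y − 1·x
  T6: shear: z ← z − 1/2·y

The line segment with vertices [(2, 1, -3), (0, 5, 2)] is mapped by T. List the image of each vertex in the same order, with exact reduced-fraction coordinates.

T1 reflect across z = 0: (2, 1, -3) → (2, 1, 3); (0, 5, 2) → (0, 5, -2)
T2 scale by (3/2, 1, 2): (2, 1, 3) → (3, 1, 6); (0, 5, -2) → (0, 5, -4)
T3 scale by (3, 3/2, -1): (3, 1, 6) → (9, 3/2, -6); (0, 5, -4) → (0, 15/2, 4)
T4 shear: x ← x − 1/2·z: (9, 3/2, -6) → (12, 3/2, -6); (0, 15/2, 4) → (-2, 15/2, 4)
T5 shear: y ← y − 1·x: (12, 3/2, -6) → (12, -21/2, -6); (-2, 15/2, 4) → (-2, 19/2, 4)
T6 shear: z ← z − 1/2·y: (12, -21/2, -6) → (12, -21/2, -3/4); (-2, 19/2, 4) → (-2, 19/2, -3/4)

image vertices: (12, -21/2, -3/4), (-2, 19/2, -3/4)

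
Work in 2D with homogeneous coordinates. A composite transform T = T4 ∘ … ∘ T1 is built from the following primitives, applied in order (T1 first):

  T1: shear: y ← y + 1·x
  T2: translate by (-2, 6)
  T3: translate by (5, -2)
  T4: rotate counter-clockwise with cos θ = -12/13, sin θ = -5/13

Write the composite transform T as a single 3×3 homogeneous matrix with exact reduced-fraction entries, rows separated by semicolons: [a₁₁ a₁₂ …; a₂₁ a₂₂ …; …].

T = [-7/13 5/13 -16/13; -17/13 -12/13 -63/13; 0 0 1]

T1 = [1 0 0; 1 1 0; 0 0 1]
T2·T1 = [1 0 -2; 1 1 6; 0 0 1]
T3·…·T1 = [1 0 3; 1 1 4; 0 0 1]
T4·…·T1 = [-7/13 5/13 -16/13; -17/13 -12/13 -63/13; 0 0 1]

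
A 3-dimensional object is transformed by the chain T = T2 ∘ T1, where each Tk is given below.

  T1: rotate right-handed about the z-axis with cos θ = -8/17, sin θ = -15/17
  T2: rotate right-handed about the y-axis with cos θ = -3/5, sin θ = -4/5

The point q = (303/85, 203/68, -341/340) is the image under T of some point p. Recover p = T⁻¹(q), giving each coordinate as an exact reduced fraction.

T1 = [-8/17 15/17 0 0; -15/17 -8/17 0 0; 0 0 1 0; 0 0 0 1]
T2·T1 = [24/85 -9/17 -4/5 0; -15/17 -8/17 0 0; -32/85 12/17 -3/5 0; 0 0 0 1]
det M = 1; M⁻¹ = [24/85 -15/17 -32/85 0; -9/17 -8/17 12/17 0; -4/5 0 -3/5 0; 0 0 0 1]
M⁻¹ · (303/85, 203/68, -341/340)ᵀ = (-5/4, -4, -9/4)ᵀ

p = (-5/4, -4, -9/4)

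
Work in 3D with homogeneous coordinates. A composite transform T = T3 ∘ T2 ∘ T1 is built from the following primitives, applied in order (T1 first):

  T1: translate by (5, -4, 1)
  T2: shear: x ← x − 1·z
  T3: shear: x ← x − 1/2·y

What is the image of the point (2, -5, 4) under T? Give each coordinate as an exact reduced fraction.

T(p) = (13/2, -9, 5)

T1 translate by (5, -4, 1): (2, -5, 4) → (7, -9, 5)
T2 shear: x ← x − 1·z: (7, -9, 5) → (2, -9, 5)
T3 shear: x ← x − 1/2·y: (2, -9, 5) → (13/2, -9, 5)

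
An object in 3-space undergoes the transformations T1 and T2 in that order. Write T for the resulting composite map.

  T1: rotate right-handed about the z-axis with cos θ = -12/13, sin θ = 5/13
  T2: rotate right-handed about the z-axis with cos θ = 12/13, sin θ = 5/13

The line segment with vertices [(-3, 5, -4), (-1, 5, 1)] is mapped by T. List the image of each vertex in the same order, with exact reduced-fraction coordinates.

T1 rotate right-handed about the z-axis with cos θ = -12/13, sin θ = 5/13: (-3, 5, -4) → (11/13, -75/13, -4); (-1, 5, 1) → (-1, -5, 1)
T2 rotate right-handed about the z-axis with cos θ = 12/13, sin θ = 5/13: (11/13, -75/13, -4) → (3, -5, -4); (-1, -5, 1) → (1, -5, 1)

image vertices: (3, -5, -4), (1, -5, 1)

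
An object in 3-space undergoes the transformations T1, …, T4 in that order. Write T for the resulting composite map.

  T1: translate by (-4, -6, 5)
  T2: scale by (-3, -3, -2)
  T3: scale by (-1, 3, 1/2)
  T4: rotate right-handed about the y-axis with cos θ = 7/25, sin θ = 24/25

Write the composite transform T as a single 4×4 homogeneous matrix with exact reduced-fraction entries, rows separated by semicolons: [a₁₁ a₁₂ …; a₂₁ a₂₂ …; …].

T = [21/25 0 -24/25 -204/25; 0 -9 0 54; -72/25 0 -7/25 253/25; 0 0 0 1]

T1 = [1 0 0 -4; 0 1 0 -6; 0 0 1 5; 0 0 0 1]
T2·T1 = [-3 0 0 12; 0 -3 0 18; 0 0 -2 -10; 0 0 0 1]
T3·…·T1 = [3 0 0 -12; 0 -9 0 54; 0 0 -1 -5; 0 0 0 1]
T4·…·T1 = [21/25 0 -24/25 -204/25; 0 -9 0 54; -72/25 0 -7/25 253/25; 0 0 0 1]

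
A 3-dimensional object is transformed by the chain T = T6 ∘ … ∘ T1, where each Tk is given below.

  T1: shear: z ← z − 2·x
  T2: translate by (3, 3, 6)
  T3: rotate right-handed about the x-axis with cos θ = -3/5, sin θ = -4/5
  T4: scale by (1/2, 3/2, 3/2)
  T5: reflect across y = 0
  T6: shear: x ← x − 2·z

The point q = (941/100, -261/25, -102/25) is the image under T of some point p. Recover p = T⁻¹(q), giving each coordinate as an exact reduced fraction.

p = (-1/2, -5, 1/5)

T1 = [1 0 0 0; 0 1 0 0; -2 0 1 0; 0 0 0 1]
T2·T1 = [1 0 0 3; 0 1 0 3; -2 0 1 6; 0 0 0 1]
T3·…·T1 = [1 0 0 3; -8/5 -3/5 4/5 3; 6/5 -4/5 -3/5 -6; 0 0 0 1]
T4·…·T1 = [1/2 0 0 3/2; -12/5 -9/10 6/5 9/2; 9/5 -6/5 -9/10 -9; 0 0 0 1]
T5·…·T1 = [1/2 0 0 3/2; 12/5 9/10 -6/5 -9/2; 9/5 -6/5 -9/10 -9; 0 0 0 1]
T6·…·T1 = [-31/10 12/5 9/5 39/2; 12/5 9/10 -6/5 -9/2; 9/5 -6/5 -9/10 -9; 0 0 0 1]
det M = -9/8; M⁻¹ = [2 0 4 -3; 0 2/5 -8/15 -3; 4 -8/15 38/5 -12; 0 0 0 1]
M⁻¹ · (941/100, -261/25, -102/25)ᵀ = (-1/2, -5, 1/5)ᵀ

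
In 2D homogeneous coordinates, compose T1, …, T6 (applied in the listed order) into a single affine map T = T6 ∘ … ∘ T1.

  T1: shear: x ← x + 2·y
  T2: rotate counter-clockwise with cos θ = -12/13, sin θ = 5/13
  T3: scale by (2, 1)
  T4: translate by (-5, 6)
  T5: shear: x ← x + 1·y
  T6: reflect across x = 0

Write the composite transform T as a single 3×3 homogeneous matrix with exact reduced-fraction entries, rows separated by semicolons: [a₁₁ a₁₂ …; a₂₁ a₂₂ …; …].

T1 = [1 2 0; 0 1 0; 0 0 1]
T2·T1 = [-12/13 -29/13 0; 5/13 -2/13 0; 0 0 1]
T3·…·T1 = [-24/13 -58/13 0; 5/13 -2/13 0; 0 0 1]
T4·…·T1 = [-24/13 -58/13 -5; 5/13 -2/13 6; 0 0 1]
T5·…·T1 = [-19/13 -60/13 1; 5/13 -2/13 6; 0 0 1]
T6·…·T1 = [19/13 60/13 -1; 5/13 -2/13 6; 0 0 1]

T = [19/13 60/13 -1; 5/13 -2/13 6; 0 0 1]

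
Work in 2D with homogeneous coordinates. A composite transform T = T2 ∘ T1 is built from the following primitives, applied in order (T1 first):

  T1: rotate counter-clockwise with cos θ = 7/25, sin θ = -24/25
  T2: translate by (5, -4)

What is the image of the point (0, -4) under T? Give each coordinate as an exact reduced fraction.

T1 rotate counter-clockwise with cos θ = 7/25, sin θ = -24/25: (0, -4) → (-96/25, -28/25)
T2 translate by (5, -4): (-96/25, -28/25) → (29/25, -128/25)

T(p) = (29/25, -128/25)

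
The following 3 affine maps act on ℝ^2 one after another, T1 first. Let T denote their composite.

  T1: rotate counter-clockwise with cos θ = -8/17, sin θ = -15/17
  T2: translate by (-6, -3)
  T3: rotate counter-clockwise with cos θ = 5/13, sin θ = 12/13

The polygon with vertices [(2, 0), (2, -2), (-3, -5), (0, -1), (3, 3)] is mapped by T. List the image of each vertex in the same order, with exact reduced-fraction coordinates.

image vertices: (382/221, -1821/221), (40/221, -2101/221), (-69/13, -98/13), (-69/221, -1619/221), (1035/221, -1572/221)

T1 rotate counter-clockwise with cos θ = -8/17, sin θ = -15/17: (2, 0) → (-16/17, -30/17); (2, -2) → (-46/17, -14/17); (-3, -5) → (-3, 5); (0, -1) → (-15/17, 8/17); (3, 3) → (21/17, -69/17)
T2 translate by (-6, -3): (-16/17, -30/17) → (-118/17, -81/17); (-46/17, -14/17) → (-148/17, -65/17); (-3, 5) → (-9, 2); (-15/17, 8/17) → (-117/17, -43/17); (21/17, -69/17) → (-81/17, -120/17)
T3 rotate counter-clockwise with cos θ = 5/13, sin θ = 12/13: (-118/17, -81/17) → (382/221, -1821/221); (-148/17, -65/17) → (40/221, -2101/221); (-9, 2) → (-69/13, -98/13); (-117/17, -43/17) → (-69/221, -1619/221); (-81/17, -120/17) → (1035/221, -1572/221)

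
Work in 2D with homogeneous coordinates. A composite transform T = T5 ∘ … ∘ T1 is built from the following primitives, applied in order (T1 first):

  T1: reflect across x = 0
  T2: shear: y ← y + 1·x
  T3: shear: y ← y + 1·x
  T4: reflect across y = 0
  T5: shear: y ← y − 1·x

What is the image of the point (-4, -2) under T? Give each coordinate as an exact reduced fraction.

T1 reflect across x = 0: (-4, -2) → (4, -2)
T2 shear: y ← y + 1·x: (4, -2) → (4, 2)
T3 shear: y ← y + 1·x: (4, 2) → (4, 6)
T4 reflect across y = 0: (4, 6) → (4, -6)
T5 shear: y ← y − 1·x: (4, -6) → (4, -10)

T(p) = (4, -10)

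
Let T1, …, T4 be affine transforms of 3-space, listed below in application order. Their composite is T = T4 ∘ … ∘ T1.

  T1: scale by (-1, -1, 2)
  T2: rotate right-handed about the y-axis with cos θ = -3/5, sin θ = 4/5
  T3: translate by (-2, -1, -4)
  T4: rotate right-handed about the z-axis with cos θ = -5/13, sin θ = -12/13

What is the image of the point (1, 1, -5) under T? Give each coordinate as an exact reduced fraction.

T1 scale by (-1, -1, 2): (1, 1, -5) → (-1, -1, -10)
T2 rotate right-handed about the y-axis with cos θ = -3/5, sin θ = 4/5: (-1, -1, -10) → (-37/5, -1, 34/5)
T3 translate by (-2, -1, -4): (-37/5, -1, 34/5) → (-47/5, -2, 14/5)
T4 rotate right-handed about the z-axis with cos θ = -5/13, sin θ = -12/13: (-47/5, -2, 14/5) → (23/13, 614/65, 14/5)

T(p) = (23/13, 614/65, 14/5)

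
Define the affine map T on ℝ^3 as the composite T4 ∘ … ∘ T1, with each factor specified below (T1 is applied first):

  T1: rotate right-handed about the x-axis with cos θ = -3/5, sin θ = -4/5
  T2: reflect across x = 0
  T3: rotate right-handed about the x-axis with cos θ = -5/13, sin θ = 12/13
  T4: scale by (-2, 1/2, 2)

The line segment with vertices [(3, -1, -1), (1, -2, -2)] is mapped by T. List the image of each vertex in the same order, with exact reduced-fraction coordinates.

T1 rotate right-handed about the x-axis with cos θ = -3/5, sin θ = -4/5: (3, -1, -1) → (3, -1/5, 7/5); (1, -2, -2) → (1, -2/5, 14/5)
T2 reflect across x = 0: (3, -1/5, 7/5) → (-3, -1/5, 7/5); (1, -2/5, 14/5) → (-1, -2/5, 14/5)
T3 rotate right-handed about the x-axis with cos θ = -5/13, sin θ = 12/13: (-3, -1/5, 7/5) → (-3, -79/65, -47/65); (-1, -2/5, 14/5) → (-1, -158/65, -94/65)
T4 scale by (-2, 1/2, 2): (-3, -79/65, -47/65) → (6, -79/130, -94/65); (-1, -158/65, -94/65) → (2, -79/65, -188/65)

image vertices: (6, -79/130, -94/65), (2, -79/65, -188/65)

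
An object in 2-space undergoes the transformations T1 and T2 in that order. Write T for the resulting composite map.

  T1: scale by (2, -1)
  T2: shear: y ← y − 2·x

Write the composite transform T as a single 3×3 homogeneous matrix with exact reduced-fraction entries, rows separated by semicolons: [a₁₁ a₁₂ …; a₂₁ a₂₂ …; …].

T = [2 0 0; -4 -1 0; 0 0 1]

T1 = [2 0 0; 0 -1 0; 0 0 1]
T2·T1 = [2 0 0; -4 -1 0; 0 0 1]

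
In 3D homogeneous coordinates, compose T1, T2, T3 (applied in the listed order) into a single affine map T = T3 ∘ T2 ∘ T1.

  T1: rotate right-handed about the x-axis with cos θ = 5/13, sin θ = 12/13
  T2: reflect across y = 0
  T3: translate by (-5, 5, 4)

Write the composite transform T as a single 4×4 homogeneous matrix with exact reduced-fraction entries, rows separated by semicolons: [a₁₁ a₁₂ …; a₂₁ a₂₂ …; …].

T = [1 0 0 -5; 0 -5/13 12/13 5; 0 12/13 5/13 4; 0 0 0 1]

T1 = [1 0 0 0; 0 5/13 -12/13 0; 0 12/13 5/13 0; 0 0 0 1]
T2·T1 = [1 0 0 0; 0 -5/13 12/13 0; 0 12/13 5/13 0; 0 0 0 1]
T3·…·T1 = [1 0 0 -5; 0 -5/13 12/13 5; 0 12/13 5/13 4; 0 0 0 1]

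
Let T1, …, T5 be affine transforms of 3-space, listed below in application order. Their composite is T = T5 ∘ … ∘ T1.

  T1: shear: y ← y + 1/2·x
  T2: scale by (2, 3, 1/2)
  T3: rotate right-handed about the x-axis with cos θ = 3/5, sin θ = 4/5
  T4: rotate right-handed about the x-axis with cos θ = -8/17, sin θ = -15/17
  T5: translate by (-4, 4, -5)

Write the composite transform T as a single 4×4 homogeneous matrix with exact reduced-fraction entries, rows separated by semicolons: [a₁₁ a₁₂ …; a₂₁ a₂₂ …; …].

T1 = [1 0 0 0; 1/2 1 0 0; 0 0 1 0; 0 0 0 1]
T2·T1 = [2 0 0 0; 3/2 3 0 0; 0 0 1/2 0; 0 0 0 1]
T3·…·T1 = [2 0 0 0; 9/10 9/5 -2/5 0; 6/5 12/5 3/10 0; 0 0 0 1]
T4·…·T1 = [2 0 0 0; 54/85 108/85 77/170 0; -231/170 -231/85 18/85 0; 0 0 0 1]
T5·…·T1 = [2 0 0 -4; 54/85 108/85 77/170 4; -231/170 -231/85 18/85 -5; 0 0 0 1]

T = [2 0 0 -4; 54/85 108/85 77/170 4; -231/170 -231/85 18/85 -5; 0 0 0 1]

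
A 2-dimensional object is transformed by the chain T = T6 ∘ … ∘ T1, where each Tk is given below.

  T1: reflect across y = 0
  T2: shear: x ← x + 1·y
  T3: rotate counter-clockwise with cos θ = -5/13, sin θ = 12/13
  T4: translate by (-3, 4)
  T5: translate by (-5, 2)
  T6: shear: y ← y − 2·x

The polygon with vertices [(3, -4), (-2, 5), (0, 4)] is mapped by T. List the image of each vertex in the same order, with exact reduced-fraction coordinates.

image vertices: (-187/13, 516/13), (-9/13, 37/13), (-36/13, 122/13)

T1 reflect across y = 0: (3, -4) → (3, 4); (-2, 5) → (-2, -5); (0, 4) → (0, -4)
T2 shear: x ← x + 1·y: (3, 4) → (7, 4); (-2, -5) → (-7, -5); (0, -4) → (-4, -4)
T3 rotate counter-clockwise with cos θ = -5/13, sin θ = 12/13: (7, 4) → (-83/13, 64/13); (-7, -5) → (95/13, -59/13); (-4, -4) → (68/13, -28/13)
T4 translate by (-3, 4): (-83/13, 64/13) → (-122/13, 116/13); (95/13, -59/13) → (56/13, -7/13); (68/13, -28/13) → (29/13, 24/13)
T5 translate by (-5, 2): (-122/13, 116/13) → (-187/13, 142/13); (56/13, -7/13) → (-9/13, 19/13); (29/13, 24/13) → (-36/13, 50/13)
T6 shear: y ← y − 2·x: (-187/13, 142/13) → (-187/13, 516/13); (-9/13, 19/13) → (-9/13, 37/13); (-36/13, 50/13) → (-36/13, 122/13)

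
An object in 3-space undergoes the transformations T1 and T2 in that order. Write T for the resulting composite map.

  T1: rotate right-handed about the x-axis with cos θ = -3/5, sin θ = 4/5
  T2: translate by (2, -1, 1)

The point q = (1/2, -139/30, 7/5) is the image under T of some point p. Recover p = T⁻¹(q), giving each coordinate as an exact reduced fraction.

p = (-3/2, 5/2, 8/3)

T1 = [1 0 0 0; 0 -3/5 -4/5 0; 0 4/5 -3/5 0; 0 0 0 1]
T2·T1 = [1 0 0 2; 0 -3/5 -4/5 -1; 0 4/5 -3/5 1; 0 0 0 1]
det M = 1; M⁻¹ = [1 0 0 -2; 0 -3/5 4/5 -7/5; 0 -4/5 -3/5 -1/5; 0 0 0 1]
M⁻¹ · (1/2, -139/30, 7/5)ᵀ = (-3/2, 5/2, 8/3)ᵀ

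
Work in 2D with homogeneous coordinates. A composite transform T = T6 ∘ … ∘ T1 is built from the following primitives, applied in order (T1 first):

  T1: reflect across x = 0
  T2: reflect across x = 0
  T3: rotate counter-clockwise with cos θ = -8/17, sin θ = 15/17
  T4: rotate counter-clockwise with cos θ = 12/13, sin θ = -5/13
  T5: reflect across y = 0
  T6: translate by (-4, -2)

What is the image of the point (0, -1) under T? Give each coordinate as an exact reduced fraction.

T1 reflect across x = 0: (0, -1) → (0, -1)
T2 reflect across x = 0: (0, -1) → (0, -1)
T3 rotate counter-clockwise with cos θ = -8/17, sin θ = 15/17: (0, -1) → (15/17, 8/17)
T4 rotate counter-clockwise with cos θ = 12/13, sin θ = -5/13: (15/17, 8/17) → (220/221, 21/221)
T5 reflect across y = 0: (220/221, 21/221) → (220/221, -21/221)
T6 translate by (-4, -2): (220/221, -21/221) → (-664/221, -463/221)

T(p) = (-664/221, -463/221)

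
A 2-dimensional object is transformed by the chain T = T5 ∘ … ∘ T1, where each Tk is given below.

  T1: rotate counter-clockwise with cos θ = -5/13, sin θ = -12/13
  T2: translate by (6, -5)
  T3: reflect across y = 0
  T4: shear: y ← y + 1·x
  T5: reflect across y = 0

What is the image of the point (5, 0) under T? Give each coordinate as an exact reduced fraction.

T1 rotate counter-clockwise with cos θ = -5/13, sin θ = -12/13: (5, 0) → (-25/13, -60/13)
T2 translate by (6, -5): (-25/13, -60/13) → (53/13, -125/13)
T3 reflect across y = 0: (53/13, -125/13) → (53/13, 125/13)
T4 shear: y ← y + 1·x: (53/13, 125/13) → (53/13, 178/13)
T5 reflect across y = 0: (53/13, 178/13) → (53/13, -178/13)

T(p) = (53/13, -178/13)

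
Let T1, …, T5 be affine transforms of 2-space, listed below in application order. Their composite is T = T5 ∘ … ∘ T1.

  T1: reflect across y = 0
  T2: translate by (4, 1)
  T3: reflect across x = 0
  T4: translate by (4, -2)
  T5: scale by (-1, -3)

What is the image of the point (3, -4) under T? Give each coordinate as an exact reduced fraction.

T(p) = (3, -9)

T1 reflect across y = 0: (3, -4) → (3, 4)
T2 translate by (4, 1): (3, 4) → (7, 5)
T3 reflect across x = 0: (7, 5) → (-7, 5)
T4 translate by (4, -2): (-7, 5) → (-3, 3)
T5 scale by (-1, -3): (-3, 3) → (3, -9)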